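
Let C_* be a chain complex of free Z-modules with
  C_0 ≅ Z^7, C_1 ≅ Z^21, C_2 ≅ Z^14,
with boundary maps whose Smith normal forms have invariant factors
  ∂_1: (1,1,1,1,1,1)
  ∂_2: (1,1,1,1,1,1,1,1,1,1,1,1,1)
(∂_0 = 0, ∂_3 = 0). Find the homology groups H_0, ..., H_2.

H_0 ≅ Z,  H_1 ≅ Z^2,  H_2 ≅ Z.

H_0: b_0 = 7 − 0 − 6 = 1; torsion from ∂_1 factors > 1: none. So H_0 ≅ Z.
H_1: b_1 = 21 − 6 − 13 = 2; torsion from ∂_2 factors > 1: none. So H_1 ≅ Z^2.
H_2: b_2 = 14 − 13 − 0 = 1; torsion from ∂_3 factors > 1: none. So H_2 ≅ Z.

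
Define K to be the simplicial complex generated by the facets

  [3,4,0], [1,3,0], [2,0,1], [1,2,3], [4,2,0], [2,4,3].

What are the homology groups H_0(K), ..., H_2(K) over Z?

H_0 = Z,  H_1 = 0,  H_2 = Z.

We work with the vertex ordering 0 < 1 < 2 < 3 < 4. The simplices of K, each written with vertices in increasing order, are:

  0-simplices (5): [0], [1], [2], [3], [4]
  1-simplices (9): [0,1], [0,2], [0,3], [0,4], [1,2], [1,3], [2,3], [2,4], [3,4]
  2-simplices (6): [0,1,2], [0,1,3], [0,2,4], [0,3,4], [1,2,3], [2,3,4]

so the chain groups are C_0 ≅ Z^5, C_1 ≅ Z^9, C_2 ≅ Z^6.

∂_1: C_1 → C_0 maps an edge to its endpoints' difference, ∂[p,q] = q − p.
As a 5×9 matrix over Z this has rank 4, with invariant factors (1,1,1,1).

Boundary ∂_2: C_2 → C_1 maps a triangle to the signed sum of its edges. For instance
  ∂[0,3,4] = [3,4] − [0,4] + [0,3],
  ∂[0,2,4] = [2,4] − [0,4] + [0,2].
As a 9×6 matrix over Z this has rank 5, with invariant factors (1,1,1,1,1).

Now H_k = ker ∂_k / im ∂_{k+1}, so:

  H_0: rank C_0 − rank ∂_1 = 5 − 4 = 1, and the invariant factors of ∂_1 are all 1, so H_0 = Z.
  H_1: rank ker ∂_1 − rank ∂_2 = (9 − 4) − 5 = 0, and the invariant factors of ∂_2 are all 1, so H_1 = 0.
  H_2: rank ker ∂_2 − rank ∂_3 = (6 − 5) − 0 = 1, and there is no ∂_3, so H_2 = Z.

As a check, the Euler characteristic is 5 − 9 + 6 = 2, which agrees with 1 − 0 + 1 = 2.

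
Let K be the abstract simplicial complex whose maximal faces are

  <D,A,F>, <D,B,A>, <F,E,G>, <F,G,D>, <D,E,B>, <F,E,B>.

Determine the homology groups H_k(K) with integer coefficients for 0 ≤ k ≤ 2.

H_0 ≅ Z,  H_1 ≅ Z,  H_2 = 0.

Fix the vertex order A < B < D < E < F < G and write every simplex with vertices in increasing order. Then dim K = 2 and the simplices of K are:

  0-simplices (6): A, B, D, E, F, G
  1-simplices (12): AB, AD, AF, BD, BE, BF, DE, DF, DG, EF, EG, FG
  2-simplices (6): ABD, ADF, BDE, BEF, DFG, EFG

giving chain groups C_0 ≅ Z^6, C_1 ≅ Z^12, C_2 ≅ Z^6.

Boundary ∂_1: C_1 → C_0 sends each edge [p,q] (with p < q) to q − p. For instance
  ∂BF = F − B.
This gives a 6×12 integer matrix of rank 5; reducing to Smith normal form yields diagonal entries (1,1,1,1,1).

Boundary ∂_2: C_2 → C_1 maps a triangle to the signed sum of its edges. For instance
  ∂ABD = BD − AD + AB,
  ∂ADF = DF − AF + AD.
The 12×6 boundary matrix has rank 6 and Smith normal form diag(1,1,1,1,1,1).

Computing H_k = (kernel of ∂_k) / (image of ∂_{k+1}):

  H_0: rank C_0 − rank ∂_1 = 6 − 5 = 1, and the invariant factors of ∂_1 are all 1, so H_0 ≅ Z.
  H_1: rank ker ∂_1 − rank ∂_2 = (12 − 5) − 6 = 1, and the invariant factors of ∂_2 are all 1, so H_1 ≅ Z.
  H_2: rank ker ∂_2 − rank ∂_3 = (6 − 6) − 0 = 0, and there is no ∂_3, so H_2 ≅ 0.

As a check, the Euler characteristic is 6 − 12 + 6 = 0, which agrees with 1 − 1 + 0 = 0.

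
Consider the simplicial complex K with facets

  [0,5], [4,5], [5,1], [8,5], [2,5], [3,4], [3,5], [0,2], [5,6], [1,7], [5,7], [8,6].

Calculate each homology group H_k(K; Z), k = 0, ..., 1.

H_0 = Z,  H_1 = Z^4.

We work with the vertex ordering 0 < 1 < 2 < 3 < 4 < 5 < 6 < 7 < 8. The simplices of K, each written with vertices in increasing order, are:

  0-simplices (9): [0], [1], [2], [3], [4], [5], [6], [7], [8]
  1-simplices (12): [0,2], [0,5], [1,5], [1,7], [2,5], [3,4], [3,5], [4,5], [5,6], [5,7], [5,8], [6,8]

Hence C_0 ≅ Z^9, C_1 ≅ Z^12.

Boundary ∂_1: C_1 → C_0 maps an edge to its endpoints' difference, ∂[p,q] = q − p.
The resulting 9×12 matrix has rank 8, and its Smith normal form has invariant factors (1,1,1,1,1,1,1,1).

Computing H_k = (kernel of ∂_k) / (image of ∂_{k+1}):

  H_0: rank C_0 − rank ∂_1 = 9 − 8 = 1, and the invariant factors of ∂_1 are all 1, so H_0 ≅ Z.
  H_1: rank ker ∂_1 − rank ∂_2 = (12 − 8) − 0 = 4, and there is no ∂_2, so H_1 ≅ Z^4.

(K is a triangulation of a wedge of 4 circles.)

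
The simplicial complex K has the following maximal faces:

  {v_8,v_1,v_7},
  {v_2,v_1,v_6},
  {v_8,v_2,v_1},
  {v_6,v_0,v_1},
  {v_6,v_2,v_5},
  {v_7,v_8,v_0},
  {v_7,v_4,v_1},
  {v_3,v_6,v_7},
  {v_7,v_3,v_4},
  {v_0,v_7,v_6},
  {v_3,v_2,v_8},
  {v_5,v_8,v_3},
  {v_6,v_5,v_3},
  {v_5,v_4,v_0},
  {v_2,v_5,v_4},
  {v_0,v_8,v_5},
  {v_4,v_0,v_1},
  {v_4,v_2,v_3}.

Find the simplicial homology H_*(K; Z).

H_0 ≅ Z,  H_1 ≅ Z ⊕ Z/2,  H_2 = 0.

Take the total order v_0 < v_1 < v_2 < v_3 < v_4 < v_5 < v_6 < v_7 < v_8 on the vertex set. Then K (dimension 2) consists of the simplices:

  0-simplices (9): [v_0], [v_1], [v_2], [v_3], [v_4], [v_5], [v_6], [v_7], [v_8]
  1-simplices (27): (27 of them)
  2-simplices (18): (18 of them)

Hence C_0 ≅ Z^9, C_1 ≅ Z^27, C_2 ≅ Z^18.

Boundary ∂_1: C_1 → C_0 maps an edge to its endpoints' difference, ∂[p,q] = q − p. For instance
  ∂[v_7,v_8] = [v_8] − [v_7].
As a 9×27 matrix over Z this has rank 8, with invariant factors (1,1,1,1,1,1,1,1).

Boundary ∂_2: C_2 → C_1 sends each 2-simplex [p,q,r] to [q,r] − [p,r] + [p,q]. For instance
  ∂[v_3,v_5,v_6] = [v_5,v_6] − [v_3,v_6] + [v_3,v_5],
  ∂[v_0,v_1,v_6] = [v_1,v_6] − [v_0,v_6] + [v_0,v_1].
This gives a 27×18 integer matrix of rank 18; reducing to Smith normal form yields diagonal entries (1,1,1,1,1,1,1,1,1,1,1,1,1,1,1,1,1,2).

Computing H_k = (kernel of ∂_k) / (image of ∂_{k+1}):

  H_0: rank C_0 − rank ∂_1 = 9 − 8 = 1, and the invariant factors of ∂_1 are all 1, so H_0 = Z.
  H_1: rank ker ∂_1 − rank ∂_2 = (27 − 8) − 18 = 1, and ∂_2 has invariant factor 2 > 1, so H_1 = Z ⊕ Z/2.
  H_2: rank ker ∂_2 − rank ∂_3 = (18 − 18) − 0 = 0, and there is no ∂_3, so H_2 = 0.

(K is a triangulation of the Klein bottle.)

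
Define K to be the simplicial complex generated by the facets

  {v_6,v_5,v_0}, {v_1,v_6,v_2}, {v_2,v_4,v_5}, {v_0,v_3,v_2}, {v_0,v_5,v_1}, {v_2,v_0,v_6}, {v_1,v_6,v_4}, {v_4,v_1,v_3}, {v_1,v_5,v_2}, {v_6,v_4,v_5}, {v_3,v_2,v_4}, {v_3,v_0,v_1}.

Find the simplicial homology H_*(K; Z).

H_0 ≅ Z,  H_1 ≅ Z_2,  H_2 = 0.

We work with the vertex ordering v_0 < v_1 < v_2 < v_3 < v_4 < v_5 < v_6. The simplices of K, each written with vertices in increasing order, are:

  0-simplices (7): [v_0], [v_1], [v_2], [v_3], [v_4], [v_5], [v_6]
  1-simplices (18): (18 of them)
  2-simplices (12): (12 of them)

Hence C_0 ≅ Z^7, C_1 ≅ Z^18, C_2 ≅ Z^12.

∂_1: C_1 → C_0 sends each edge [p,q] (with p < q) to q − p. For instance
  ∂[v_0,v_6] = [v_6] − [v_0].
As a 7×18 matrix over Z this has rank 6, with invariant factors (1,1,1,1,1,1).

The boundary map ∂_2: C_2 → C_1 maps a triangle to the signed sum of its edges. For instance
  ∂[v_4,v_5,v_6] = [v_5,v_6] − [v_4,v_6] + [v_4,v_5],
  ∂[v_0,v_2,v_3] = [v_2,v_3] − [v_0,v_3] + [v_0,v_2].
As a 18×12 matrix over Z this has rank 12, with invariant factors (1,1,1,1,1,1,1,1,1,1,1,2).

Now H_k = ker ∂_k / im ∂_{k+1}, so:

  H_0: rank C_0 − rank ∂_1 = 7 − 6 = 1, and the invariant factors of ∂_1 are all 1, so H_0 = Z.
  H_1: rank ker ∂_1 − rank ∂_2 = (18 − 6) − 12 = 0, and ∂_2 has invariant factor 2 > 1, so H_1 = Z_2.
  H_2: rank ker ∂_2 − rank ∂_3 = (12 − 12) − 0 = 0, and there is no ∂_3, so H_2 = 0.

(K is a triangulation of the real projective plane RP^2.)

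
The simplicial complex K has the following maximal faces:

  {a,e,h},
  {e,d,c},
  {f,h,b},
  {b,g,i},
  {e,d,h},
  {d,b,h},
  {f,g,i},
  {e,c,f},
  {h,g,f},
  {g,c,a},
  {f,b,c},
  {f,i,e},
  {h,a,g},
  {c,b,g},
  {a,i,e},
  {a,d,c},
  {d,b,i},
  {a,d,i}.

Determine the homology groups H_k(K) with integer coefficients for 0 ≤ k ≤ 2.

Fix the vertex order a < b < c < d < e < f < g < h < i and write every simplex with vertices in increasing order. Then dim K = 2 and the simplices of K are:

  0-simplices (9): a, b, c, d, e, f, g, h, i
  1-simplices (27): ac, ad, ae, ag, ah, ai, bc, bd, bf, bg, bh, bi, cd, ce, cf, cg, de, dh, di, ef, eh, ei, fg, fh, fi, gh, gi
  2-simplices (18): acd, acg, adi, aeh, aei, agh, bcf, bcg, bdh, bdi, bfh, bgi, cde, cef, deh, efi, fgh, fgi

so the chain groups are C_0 ≅ Z^9, C_1 ≅ Z^27, C_2 ≅ Z^18.

Boundary ∂_1: C_1 → C_0 sends each edge [p,q] (with p < q) to q − p.
This gives a 9×27 integer matrix of rank 8; reducing to Smith normal form yields diagonal entries (1,1,1,1,1,1,1,1).

∂_2: C_2 → C_1 sends each 2-simplex [p,q,r] to [q,r] − [p,r] + [p,q]. For instance
  ∂cef = ef − cf + ce,
  ∂adi = di − ai + ad.
As a 27×18 matrix over Z this has rank 18, with invariant factors (1,1,1,1,1,1,1,1,1,1,1,1,1,1,1,1,1,2).

Now H_k = ker ∂_k / im ∂_{k+1}, so:

  H_0: rank C_0 − rank ∂_1 = 9 − 8 = 1, and the invariant factors of ∂_1 are all 1, so H_0 = Z.
  H_1: rank ker ∂_1 − rank ∂_2 = (27 − 8) − 18 = 1, and ∂_2 has invariant factor 2 > 1, so H_1 = Z × Z/2.
  H_2: rank ker ∂_2 − rank ∂_3 = (18 − 18) − 0 = 0, and there is no ∂_3, so H_2 = 0.

As a check, the Euler characteristic is 9 − 27 + 18 = 0, which agrees with 1 − 1 + 0 = 0.

H_0 ≅ Z,  H_1 ≅ Z × Z/2,  H_2 = 0.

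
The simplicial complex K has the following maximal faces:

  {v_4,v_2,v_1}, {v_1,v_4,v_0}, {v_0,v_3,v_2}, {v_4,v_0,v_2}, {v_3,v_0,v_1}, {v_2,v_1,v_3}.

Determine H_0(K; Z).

H_0 = Z.

Take the total order v_0 < v_1 < v_2 < v_3 < v_4 on the vertex set. Then K (dimension 2) consists of the simplices:

  0-simplices (5): [v_0], [v_1], [v_2], [v_3], [v_4]
  1-simplices (9): [v_0,v_1], [v_0,v_2], [v_0,v_3], [v_0,v_4], [v_1,v_2], [v_1,v_3], [v_1,v_4], [v_2,v_3], [v_2,v_4]
  2-simplices (6): [v_0,v_1,v_3], [v_0,v_1,v_4], [v_0,v_2,v_3], [v_0,v_2,v_4], [v_1,v_2,v_3], [v_1,v_2,v_4]

Hence C_0 ≅ Z^5, C_1 ≅ Z^9, C_2 ≅ Z^6.

∂_1: C_1 → C_0 sends each edge [p,q] (with p < q) to q − p.
As a 5×9 matrix over Z this has rank 4, with invariant factors (1,1,1,1).

The boundary map ∂_2: C_2 → C_1 acts by ∂[p,q,r] = [q,r] − [p,r] + [p,q]. For instance
  ∂[v_0,v_2,v_4] = [v_2,v_4] − [v_0,v_4] + [v_0,v_2],
  ∂[v_0,v_2,v_3] = [v_2,v_3] − [v_0,v_3] + [v_0,v_2].
This gives a 9×6 integer matrix of rank 5; reducing to Smith normal form yields diagonal entries (1,1,1,1,1).

Reading off H_k = ker ∂_k / im ∂_{k+1}:

  H_0: rank C_0 − rank ∂_1 = 5 − 4 = 1, and the invariant factors of ∂_1 are all 1, so H_0 = Z.

(K is a triangulation of the 2-sphere S^2.)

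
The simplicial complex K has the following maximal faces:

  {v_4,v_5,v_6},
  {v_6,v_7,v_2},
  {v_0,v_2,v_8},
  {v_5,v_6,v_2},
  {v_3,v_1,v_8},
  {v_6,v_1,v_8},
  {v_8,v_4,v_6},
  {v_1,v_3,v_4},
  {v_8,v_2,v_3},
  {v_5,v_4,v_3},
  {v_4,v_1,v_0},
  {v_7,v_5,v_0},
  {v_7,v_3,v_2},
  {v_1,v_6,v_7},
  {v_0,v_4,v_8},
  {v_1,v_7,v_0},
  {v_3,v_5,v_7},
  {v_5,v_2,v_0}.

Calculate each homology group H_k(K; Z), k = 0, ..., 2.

Take the total order v_0 < v_1 < v_2 < v_3 < v_4 < v_5 < v_6 < v_7 < v_8 on the vertex set. Then K (dimension 2) consists of the simplices:

  0-simplices (9): [v_0], [v_1], [v_2], [v_3], [v_4], [v_5], [v_6], [v_7], [v_8]
  1-simplices (27): (27 of them)
  2-simplices (18): (18 of them)

Hence C_0 ≅ Z^9, C_1 ≅ Z^27, C_2 ≅ Z^18.

The boundary map ∂_1: C_1 → C_0 maps an edge to its endpoints' difference, ∂[p,q] = q − p.
The resulting 9×27 matrix has rank 8, and its Smith normal form has invariant factors (1,1,1,1,1,1,1,1).

The boundary map ∂_2: C_2 → C_1 sends each 2-simplex [p,q,r] to [q,r] − [p,r] + [p,q]. For instance
  ∂[v_0,v_4,v_8] = [v_4,v_8] − [v_0,v_8] + [v_0,v_4],
  ∂[v_0,v_1,v_7] = [v_1,v_7] − [v_0,v_7] + [v_0,v_1].
As a 27×18 matrix over Z this has rank 18, with invariant factors (1,1,1,1,1,1,1,1,1,1,1,1,1,1,1,1,1,2).

Reading off H_k = ker ∂_k / im ∂_{k+1}:

  H_0: rank C_0 − rank ∂_1 = 9 − 8 = 1, and the invariant factors of ∂_1 are all 1, so H_0 = Z.
  H_1: rank ker ∂_1 − rank ∂_2 = (27 − 8) − 18 = 1, and ∂_2 has invariant factor 2 > 1, so H_1 = Z × Z/2.
  H_2: rank ker ∂_2 − rank ∂_3 = (18 − 18) − 0 = 0, and there is no ∂_3, so H_2 = 0.

As a check, the Euler characteristic is 9 − 27 + 18 = 0, which agrees with 1 − 1 + 0 = 0.
(K is a triangulation of the Klein bottle.)

H_0 = Z,  H_1 = Z × Z/2,  H_2 = 0.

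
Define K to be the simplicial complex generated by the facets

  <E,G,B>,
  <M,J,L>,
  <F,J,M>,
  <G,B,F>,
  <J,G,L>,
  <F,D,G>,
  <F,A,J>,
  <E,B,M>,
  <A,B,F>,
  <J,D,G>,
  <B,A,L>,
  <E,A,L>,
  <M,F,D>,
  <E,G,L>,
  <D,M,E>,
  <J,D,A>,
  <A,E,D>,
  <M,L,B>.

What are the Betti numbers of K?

Fix the vertex order A < B < D < E < F < G < J < L < M and write every simplex with vertices in increasing order. Then dim K = 2 and the simplices of K are:

  0-simplices (9): A, B, D, E, F, G, J, L, M
  1-simplices (27): AB, AD, AE, AF, AJ, AL, BE, BF, BG, BL, BM, DE, DF, DG, DJ, DM, EG, EL, EM, FG, FJ, FM, GJ, GL, JL, JM, LM
  2-simplices (18): ABF, ABL, ADE, ADJ, AEL, AFJ, BEG, BEM, BFG, BLM, DEM, DFG, DFM, DGJ, EGL, FJM, GJL, JLM

so the chain groups are C_0 ≅ Z^9, C_1 ≅ Z^27, C_2 ≅ Z^18.

∂_1: C_1 → C_0 is given by ∂[p,q] = [q] − [p].
The 9×27 boundary matrix has rank 8 and Smith normal form diag(1,1,1,1,1,1,1,1).

∂_2: C_2 → C_1 sends each 2-simplex [p,q,r] to [q,r] − [p,r] + [p,q]. For instance
  ∂BEG = EG − BG + BE,
  ∂ABL = BL − AL + AB.
The resulting 27×18 matrix has rank 18, and its Smith normal form has invariant factors (1,1,1,1,1,1,1,1,1,1,1,1,1,1,1,1,1,2).

Reading off H_k = ker ∂_k / im ∂_{k+1}:

  H_0: rank C_0 − rank ∂_1 = 9 − 8 = 1, and the invariant factors of ∂_1 are all 1, so H_0 = Z.
  H_1: rank ker ∂_1 − rank ∂_2 = (27 − 8) − 18 = 1, and ∂_2 has invariant factor 2 > 1, so H_1 = Z ⊕ Z/2Z.
  H_2: rank ker ∂_2 − rank ∂_3 = (18 − 18) − 0 = 0, and there is no ∂_3, so H_2 = 0.

Hence the Betti numbers are b_0 = 1, b_1 = 1, b_2 = 0.

b_0 = 1, b_1 = 1, b_2 = 0.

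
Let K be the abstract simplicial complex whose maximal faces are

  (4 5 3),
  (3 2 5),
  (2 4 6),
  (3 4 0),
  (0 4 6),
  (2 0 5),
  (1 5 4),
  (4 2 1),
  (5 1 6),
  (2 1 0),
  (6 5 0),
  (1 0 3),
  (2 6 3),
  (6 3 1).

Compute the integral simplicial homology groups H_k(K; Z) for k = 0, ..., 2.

H_0 = Z,  H_1 = Z^2,  H_2 = Z.

Take the total order 0 < 1 < 2 < 3 < 4 < 5 < 6 on the vertex set. Then K (dimension 2) consists of the simplices:

  0-simplices (7): [0], [1], [2], [3], [4], [5], [6]
  1-simplices (21): [0,1], [0,2], [0,3], [0,4], [0,5], [0,6], [1,2], [1,3], [1,4], [1,5], [1,6], [2,3], [2,4], [2,5], [2,6], [3,4], [3,5], [3,6], [4,5], [4,6], [5,6]
  2-simplices (14): [0,1,2], [0,1,3], [0,2,5], [0,3,4], [0,4,6], [0,5,6], [1,2,4], [1,3,6], [1,4,5], [1,5,6], [2,3,5], [2,3,6], [2,4,6], [3,4,5]

so the chain groups are C_0 ≅ Z^7, C_1 ≅ Z^21, C_2 ≅ Z^14.

The boundary map ∂_1: C_1 → C_0 maps an edge to its endpoints' difference, ∂[p,q] = q − p. For instance
  ∂[3,5] = [5] − [3].
The resulting 7×21 matrix has rank 6, and its Smith normal form has invariant factors (1,1,1,1,1,1).

The boundary map ∂_2: C_2 → C_1 maps a triangle to the signed sum of its edges. For instance
  ∂[0,2,5] = [2,5] − [0,5] + [0,2],
  ∂[0,1,2] = [1,2] − [0,2] + [0,1].
This gives a 21×14 integer matrix of rank 13; reducing to Smith normal form yields diagonal entries (1,1,1,1,1,1,1,1,1,1,1,1,1).

From H_k ≅ ker(∂_k) / im(∂_{k+1}) we obtain:

  H_0: rank C_0 − rank ∂_1 = 7 − 6 = 1, and the invariant factors of ∂_1 are all 1, so H_0 ≅ Z.
  H_1: rank ker ∂_1 − rank ∂_2 = (21 − 6) − 13 = 2, and the invariant factors of ∂_2 are all 1, so H_1 ≅ Z^2.
  H_2: rank ker ∂_2 − rank ∂_3 = (14 − 13) − 0 = 1, and there is no ∂_3, so H_2 ≅ Z.

As a check, the Euler characteristic is 7 − 21 + 14 = 0, which agrees with 1 − 2 + 1 = 0.
(K is a triangulation of the torus T^2.)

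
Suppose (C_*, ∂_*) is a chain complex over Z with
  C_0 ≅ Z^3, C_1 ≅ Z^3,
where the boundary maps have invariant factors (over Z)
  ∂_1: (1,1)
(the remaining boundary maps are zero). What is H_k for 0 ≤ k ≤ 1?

H_0 ≅ Z,  H_1 ≅ Z.

H_0: b_0 = 3 − 0 − 2 = 1; torsion from ∂_1 factors > 1: none. So H_0 ≅ Z.
H_1: b_1 = 3 − 2 − 0 = 1; torsion from ∂_2 factors > 1: none. So H_1 ≅ Z.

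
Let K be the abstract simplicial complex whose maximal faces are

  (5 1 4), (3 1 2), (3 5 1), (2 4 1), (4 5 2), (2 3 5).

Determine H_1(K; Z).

H_1 = 0.

Take the total order 1 < 2 < 3 < 4 < 5 on the vertex set. Then K (dimension 2) consists of the simplices:

  0-simplices (5): [1], [2], [3], [4], [5]
  1-simplices (9): [1,2], [1,3], [1,4], [1,5], [2,3], [2,4], [2,5], [3,5], [4,5]
  2-simplices (6): [1,2,3], [1,2,4], [1,3,5], [1,4,5], [2,3,5], [2,4,5]

Hence C_0 ≅ Z^5, C_1 ≅ Z^9, C_2 ≅ Z^6.

Boundary ∂_1: C_1 → C_0 is given by ∂[p,q] = [q] − [p]. For instance
  ∂[1,2] = [2] − [1].
As a 5×9 matrix over Z this has rank 4, with invariant factors (1,1,1,1).

∂_2: C_2 → C_1 sends each 2-simplex [p,q,r] to [q,r] − [p,r] + [p,q]. For instance
  ∂[1,4,5] = [4,5] − [1,5] + [1,4],
  ∂[2,3,5] = [3,5] − [2,5] + [2,3].
As a 9×6 matrix over Z this has rank 5, with invariant factors (1,1,1,1,1).

Reading off H_k = ker ∂_k / im ∂_{k+1}:

  H_1: rank ker ∂_1 − rank ∂_2 = (9 − 4) − 5 = 0, and the invariant factors of ∂_2 are all 1, so H_1 ≅ 0.

(K is a triangulation of the 2-sphere S^2.)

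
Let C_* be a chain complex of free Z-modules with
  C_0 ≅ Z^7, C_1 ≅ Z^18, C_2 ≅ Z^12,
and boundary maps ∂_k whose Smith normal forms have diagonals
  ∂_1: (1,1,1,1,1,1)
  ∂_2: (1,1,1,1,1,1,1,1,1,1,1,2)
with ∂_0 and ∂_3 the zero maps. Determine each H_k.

H_0 = Z,  H_1 = Z/2Z,  H_2 = 0.

H_0: b_0 = 7 − 0 − 6 = 1; torsion from ∂_1 factors > 1: none. So H_0 = Z.
H_1: b_1 = 18 − 6 − 12 = 0; torsion from ∂_2 factors > 1: [2]. So H_1 = Z/2Z.
H_2: b_2 = 12 − 12 − 0 = 0; torsion from ∂_3 factors > 1: none. So H_2 = 0.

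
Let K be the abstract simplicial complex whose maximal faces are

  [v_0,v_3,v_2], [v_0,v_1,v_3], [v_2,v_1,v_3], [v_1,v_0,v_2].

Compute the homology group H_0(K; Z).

H_0 = Z.

Order the vertices as v_0 < v_1 < v_2 < v_3. Listing each simplex with vertices in this order, K has dimension 2 with simplices:

  0-simplices (4): [v_0], [v_1], [v_2], [v_3]
  1-simplices (6): [v_0,v_1], [v_0,v_2], [v_0,v_3], [v_1,v_2], [v_1,v_3], [v_2,v_3]
  2-simplices (4): [v_0,v_1,v_2], [v_0,v_1,v_3], [v_0,v_2,v_3], [v_1,v_2,v_3]

giving chain groups C_0 ≅ Z^4, C_1 ≅ Z^6, C_2 ≅ Z^4.

∂_1: C_1 → C_0 is given by ∂[p,q] = [q] − [p]. For instance
  ∂[v_1,v_3] = [v_3] − [v_1].
As a 4×6 matrix over Z this has rank 3, with invariant factors (1,1,1).

The boundary map ∂_2: C_2 → C_1 sends each 2-simplex [p,q,r] to [q,r] − [p,r] + [p,q]. For instance
  ∂[v_0,v_1,v_3] = [v_1,v_3] − [v_0,v_3] + [v_0,v_1],
  ∂[v_0,v_2,v_3] = [v_2,v_3] − [v_0,v_3] + [v_0,v_2].
This gives a 6×4 integer matrix of rank 3; reducing to Smith normal form yields diagonal entries (1,1,1).

Now H_k = ker ∂_k / im ∂_{k+1}, so:

  H_0: rank C_0 − rank ∂_1 = 4 − 3 = 1, and the invariant factors of ∂_1 are all 1, so H_0 = Z.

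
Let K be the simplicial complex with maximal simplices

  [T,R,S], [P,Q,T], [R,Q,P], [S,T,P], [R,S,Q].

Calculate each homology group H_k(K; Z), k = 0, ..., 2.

Fix the vertex order P < Q < R < S < T and write every simplex with vertices in increasing order. Then dim K = 2 and the simplices of K are:

  0-simplices (5): P, Q, R, S, T
  1-simplices (10): PQ, PR, PS, PT, QR, QS, QT, RS, RT, ST
  2-simplices (5): PQR, PQT, PST, QRS, RST

giving chain groups C_0 ≅ Z^5, C_1 ≅ Z^10, C_2 ≅ Z^5.

The boundary map ∂_1: C_1 → C_0 is given by ∂[p,q] = [q] − [p]. For instance
  ∂PT = T − P.
The resulting 5×10 matrix has rank 4, and its Smith normal form has invariant factors (1,1,1,1).

Boundary ∂_2: C_2 → C_1 sends each 2-simplex [p,q,r] to [q,r] − [p,r] + [p,q]. For instance
  ∂PQR = QR − PR + PQ,
  ∂PST = ST − PT + PS.
The 10×5 boundary matrix has rank 5 and Smith normal form diag(1,1,1,1,1).

From H_k ≅ ker(∂_k) / im(∂_{k+1}) we obtain:

  H_0: rank C_0 − rank ∂_1 = 5 − 4 = 1, and the invariant factors of ∂_1 are all 1, so H_0 ≅ Z.
  H_1: rank ker ∂_1 − rank ∂_2 = (10 − 4) − 5 = 1, and the invariant factors of ∂_2 are all 1, so H_1 ≅ Z.
  H_2: rank ker ∂_2 − rank ∂_3 = (5 − 5) − 0 = 0, and there is no ∂_3, so H_2 ≅ 0.

As a check, the Euler characteristic is 5 − 10 + 5 = 0, which agrees with 1 − 1 + 0 = 0.

H_0 = Z,  H_1 = Z,  H_2 = 0.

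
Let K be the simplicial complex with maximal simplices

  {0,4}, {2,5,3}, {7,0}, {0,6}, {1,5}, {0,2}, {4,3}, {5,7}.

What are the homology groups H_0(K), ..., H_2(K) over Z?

Fix the vertex order 0 < 1 < 2 < 3 < 4 < 5 < 6 < 7 and write every simplex with vertices in increasing order. Then dim K = 2 and the simplices of K are:

  0-simplices (8): [0], [1], [2], [3], [4], [5], [6], [7]
  1-simplices (10): [0,2], [0,4], [0,6], [0,7], [1,5], [2,3], [2,5], [3,4], [3,5], [5,7]
  2-simplices (1): [2,3,5]

so the chain groups are C_0 ≅ Z^8, C_1 ≅ Z^10, C_2 ≅ Z^1.

The boundary map ∂_1: C_1 → C_0 sends each edge [p,q] (with p < q) to q − p.
The 8×10 boundary matrix has rank 7 and Smith normal form diag(1,1,1,1,1,1,1).

∂_2: C_2 → C_1 sends each 2-simplex [p,q,r] to [q,r] − [p,r] + [p,q]. For instance
  ∂[2,3,5] = [3,5] − [2,5] + [2,3].
The 10×1 boundary matrix has rank 1 and Smith normal form diag(1).

From H_k ≅ ker(∂_k) / im(∂_{k+1}) we obtain:

  H_0: rank C_0 − rank ∂_1 = 8 − 7 = 1, and the invariant factors of ∂_1 are all 1, so H_0 ≅ Z.
  H_1: rank ker ∂_1 − rank ∂_2 = (10 − 7) − 1 = 2, and the invariant factors of ∂_2 are all 1, so H_1 ≅ Z^2.
  H_2: rank ker ∂_2 − rank ∂_3 = (1 − 1) − 0 = 0, and there is no ∂_3, so H_2 ≅ 0.

H_0 ≅ Z,  H_1 ≅ Z^2,  H_2 = 0.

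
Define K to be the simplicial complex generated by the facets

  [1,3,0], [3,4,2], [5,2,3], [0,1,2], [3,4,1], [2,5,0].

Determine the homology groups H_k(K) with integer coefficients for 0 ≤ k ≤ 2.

H_0 = Z,  H_1 = Z,  H_2 = 0.

We work with the vertex ordering 0 < 1 < 2 < 3 < 4 < 5. The simplices of K, each written with vertices in increasing order, are:

  0-simplices (6): [0], [1], [2], [3], [4], [5]
  1-simplices (12): [0,1], [0,2], [0,3], [0,5], [1,2], [1,3], [1,4], [2,3], [2,4], [2,5], [3,4], [3,5]
  2-simplices (6): [0,1,2], [0,1,3], [0,2,5], [1,3,4], [2,3,4], [2,3,5]

giving chain groups C_0 ≅ Z^6, C_1 ≅ Z^12, C_2 ≅ Z^6.

Boundary ∂_1: C_1 → C_0 sends each edge [p,q] (with p < q) to q − p. For instance
  ∂[2,4] = [4] − [2].
The resulting 6×12 matrix has rank 5, and its Smith normal form has invariant factors (1,1,1,1,1).

∂_2: C_2 → C_1 acts by ∂[p,q,r] = [q,r] − [p,r] + [p,q]. For instance
  ∂[2,3,4] = [3,4] − [2,4] + [2,3],
  ∂[0,1,3] = [1,3] − [0,3] + [0,1].
The resulting 12×6 matrix has rank 6, and its Smith normal form has invariant factors (1,1,1,1,1,1).

Computing H_k = (kernel of ∂_k) / (image of ∂_{k+1}):

  H_0: rank C_0 − rank ∂_1 = 6 − 5 = 1, and the invariant factors of ∂_1 are all 1, so H_0 ≅ Z.
  H_1: rank ker ∂_1 − rank ∂_2 = (12 − 5) − 6 = 1, and the invariant factors of ∂_2 are all 1, so H_1 ≅ Z.
  H_2: rank ker ∂_2 − rank ∂_3 = (6 − 6) − 0 = 0, and there is no ∂_3, so H_2 ≅ 0.

As a check, the Euler characteristic is 6 − 12 + 6 = 0, which agrees with 1 − 1 + 0 = 0.
(K is a triangulation of the cylinder S^1 x I.)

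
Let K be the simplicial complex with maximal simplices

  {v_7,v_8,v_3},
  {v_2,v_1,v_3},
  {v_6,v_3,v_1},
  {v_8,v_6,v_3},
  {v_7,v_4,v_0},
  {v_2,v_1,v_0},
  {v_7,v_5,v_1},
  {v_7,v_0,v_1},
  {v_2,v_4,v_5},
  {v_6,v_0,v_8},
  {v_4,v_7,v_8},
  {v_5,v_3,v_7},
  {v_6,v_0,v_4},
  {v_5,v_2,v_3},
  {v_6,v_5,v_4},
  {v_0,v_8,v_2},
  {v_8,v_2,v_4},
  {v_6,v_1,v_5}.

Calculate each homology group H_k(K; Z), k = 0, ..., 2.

H_0 = Z,  H_1 = Z ⊕ Z/2,  H_2 = 0.

Take the total order v_0 < v_1 < v_2 < v_3 < v_4 < v_5 < v_6 < v_7 < v_8 on the vertex set. Then K (dimension 2) consists of the simplices:

  0-simplices (9): [v_0], [v_1], [v_2], [v_3], [v_4], [v_5], [v_6], [v_7], [v_8]
  1-simplices (27): (27 of them)
  2-simplices (18): (18 of them)

giving chain groups C_0 ≅ Z^9, C_1 ≅ Z^27, C_2 ≅ Z^18.

The boundary map ∂_1: C_1 → C_0 is given by ∂[p,q] = [q] − [p].
The 9×27 boundary matrix has rank 8 and Smith normal form diag(1,1,1,1,1,1,1,1).

Boundary ∂_2: C_2 → C_1 maps a triangle to the signed sum of its edges. For instance
  ∂[v_0,v_1,v_2] = [v_1,v_2] − [v_0,v_2] + [v_0,v_1],
  ∂[v_3,v_6,v_8] = [v_6,v_8] − [v_3,v_8] + [v_3,v_6].
As a 27×18 matrix over Z this has rank 18, with invariant factors (1,1,1,1,1,1,1,1,1,1,1,1,1,1,1,1,1,2).

From H_k ≅ ker(∂_k) / im(∂_{k+1}) we obtain:

  H_0: rank C_0 − rank ∂_1 = 9 − 8 = 1, and the invariant factors of ∂_1 are all 1, so H_0 = Z.
  H_1: rank ker ∂_1 − rank ∂_2 = (27 − 8) − 18 = 1, and ∂_2 has invariant factor 2 > 1, so H_1 = Z ⊕ Z/2.
  H_2: rank ker ∂_2 − rank ∂_3 = (18 − 18) − 0 = 0, and there is no ∂_3, so H_2 = 0.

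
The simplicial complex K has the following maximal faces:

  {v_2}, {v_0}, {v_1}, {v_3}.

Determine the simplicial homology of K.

We work with the vertex ordering v_0 < v_1 < v_2 < v_3. The simplices of K, each written with vertices in increasing order, are:

  0-simplices (4): [v_0], [v_1], [v_2], [v_3]

so the chain groups are C_0 ≅ Z^4.

Now H_k = ker ∂_k / im ∂_{k+1}, so:

  H_0: rank C_0 − rank ∂_1 = 4 − 0 = 4, and there is no ∂_1, so H_0 ≅ Z^4.

H_0 = Z^4.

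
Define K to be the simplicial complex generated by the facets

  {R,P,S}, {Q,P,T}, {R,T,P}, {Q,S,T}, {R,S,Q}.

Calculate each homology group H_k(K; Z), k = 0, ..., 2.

H_0 = Z,  H_1 = Z,  H_2 = 0.

Take the total order P < Q < R < S < T on the vertex set. Then K (dimension 2) consists of the simplices:

  0-simplices (5): P, Q, R, S, T
  1-simplices (10): PQ, PR, PS, PT, QR, QS, QT, RS, RT, ST
  2-simplices (5): PQT, PRS, PRT, QRS, QST

so the chain groups are C_0 ≅ Z^5, C_1 ≅ Z^10, C_2 ≅ Z^5.

∂_1: C_1 → C_0 maps an edge to its endpoints' difference, ∂[p,q] = q − p.
As a 5×10 matrix over Z this has rank 4, with invariant factors (1,1,1,1).

∂_2: C_2 → C_1 acts by ∂[p,q,r] = [q,r] − [p,r] + [p,q]. For instance
  ∂PRS = RS − PS + PR,
  ∂QRS = RS − QS + QR.
The 10×5 boundary matrix has rank 5 and Smith normal form diag(1,1,1,1,1).

Computing H_k = (kernel of ∂_k) / (image of ∂_{k+1}):

  H_0: rank C_0 − rank ∂_1 = 5 − 4 = 1, and the invariant factors of ∂_1 are all 1, so H_0 = Z.
  H_1: rank ker ∂_1 − rank ∂_2 = (10 − 4) − 5 = 1, and the invariant factors of ∂_2 are all 1, so H_1 = Z.
  H_2: rank ker ∂_2 − rank ∂_3 = (5 − 5) − 0 = 0, and there is no ∂_3, so H_2 = 0.

(K is a triangulation of the Möbius band.)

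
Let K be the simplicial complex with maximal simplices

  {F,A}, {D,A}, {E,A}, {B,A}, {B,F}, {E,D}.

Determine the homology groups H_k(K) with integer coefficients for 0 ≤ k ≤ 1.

H_0 = Z,  H_1 = Z^2.

Fix the vertex order A < B < D < E < F and write every simplex with vertices in increasing order. Then dim K = 1 and the simplices of K are:

  0-simplices (5): A, B, D, E, F
  1-simplices (6): AB, AD, AE, AF, BF, DE

so the chain groups are C_0 ≅ Z^5, C_1 ≅ Z^6.

∂_1: C_1 → C_0 maps an edge to its endpoints' difference, ∂[p,q] = q − p. For instance
  ∂DE = E − D.
As a 5×6 matrix over Z this has rank 4, with invariant factors (1,1,1,1).

Now H_k = ker ∂_k / im ∂_{k+1}, so:

  H_0: rank C_0 − rank ∂_1 = 5 − 4 = 1, and the invariant factors of ∂_1 are all 1, so H_0 ≅ Z.
  H_1: rank ker ∂_1 − rank ∂_2 = (6 − 4) − 0 = 2, and there is no ∂_2, so H_1 ≅ Z^2.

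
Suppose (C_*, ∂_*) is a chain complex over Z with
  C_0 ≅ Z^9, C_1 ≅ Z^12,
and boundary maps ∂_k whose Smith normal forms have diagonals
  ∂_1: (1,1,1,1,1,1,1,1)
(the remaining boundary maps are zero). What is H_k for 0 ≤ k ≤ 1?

H_0 ≅ Z,  H_1 ≅ Z^4.

H_0: b_0 = 9 − 0 − 8 = 1; torsion from ∂_1 factors > 1: none. So H_0 ≅ Z.
H_1: b_1 = 12 − 8 − 0 = 4; torsion from ∂_2 factors > 1: none. So H_1 ≅ Z^4.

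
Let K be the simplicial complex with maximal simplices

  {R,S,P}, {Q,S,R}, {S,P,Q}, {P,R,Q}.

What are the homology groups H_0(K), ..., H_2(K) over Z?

Take the total order P < Q < R < S on the vertex set. Then K (dimension 2) consists of the simplices:

  0-simplices (4): P, Q, R, S
  1-simplices (6): PQ, PR, PS, QR, QS, RS
  2-simplices (4): PQR, PQS, PRS, QRS

giving chain groups C_0 ≅ Z^4, C_1 ≅ Z^6, C_2 ≅ Z^4.

Boundary ∂_1: C_1 → C_0 maps an edge to its endpoints' difference, ∂[p,q] = q − p. For instance
  ∂PQ = Q − P.
The resulting 4×6 matrix has rank 3, and its Smith normal form has invariant factors (1,1,1).

The boundary map ∂_2: C_2 → C_1 sends each 2-simplex [p,q,r] to [q,r] − [p,r] + [p,q]. For instance
  ∂PQS = QS − PS + PQ,
  ∂QRS = RS − QS + QR.
The resulting 6×4 matrix has rank 3, and its Smith normal form has invariant factors (1,1,1).

Reading off H_k = ker ∂_k / im ∂_{k+1}:

  H_0: rank C_0 − rank ∂_1 = 4 − 3 = 1, and the invariant factors of ∂_1 are all 1, so H_0 = Z.
  H_1: rank ker ∂_1 − rank ∂_2 = (6 − 3) − 3 = 0, and the invariant factors of ∂_2 are all 1, so H_1 = 0.
  H_2: rank ker ∂_2 − rank ∂_3 = (4 − 3) − 0 = 1, and there is no ∂_3, so H_2 = Z.

H_0 ≅ Z,  H_1 = 0,  H_2 ≅ Z.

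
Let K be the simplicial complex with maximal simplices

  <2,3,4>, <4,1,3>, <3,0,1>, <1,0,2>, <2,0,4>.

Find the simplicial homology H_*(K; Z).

Take the total order 0 < 1 < 2 < 3 < 4 on the vertex set. Then K (dimension 2) consists of the simplices:

  0-simplices (5): [0], [1], [2], [3], [4]
  1-simplices (10): [0,1], [0,2], [0,3], [0,4], [1,2], [1,3], [1,4], [2,3], [2,4], [3,4]
  2-simplices (5): [0,1,2], [0,1,3], [0,2,4], [1,3,4], [2,3,4]

Hence C_0 ≅ Z^5, C_1 ≅ Z^10, C_2 ≅ Z^5.

Boundary ∂_1: C_1 → C_0 sends each edge [p,q] (with p < q) to q − p. For instance
  ∂[2,3] = [3] − [2].
As a 5×10 matrix over Z this has rank 4, with invariant factors (1,1,1,1).

The boundary map ∂_2: C_2 → C_1 maps a triangle to the signed sum of its edges. For instance
  ∂[0,2,4] = [2,4] − [0,4] + [0,2],
  ∂[1,3,4] = [3,4] − [1,4] + [1,3].
As a 10×5 matrix over Z this has rank 5, with invariant factors (1,1,1,1,1).

Reading off H_k = ker ∂_k / im ∂_{k+1}:

  H_0: rank C_0 − rank ∂_1 = 5 − 4 = 1, and the invariant factors of ∂_1 are all 1, so H_0 = Z.
  H_1: rank ker ∂_1 − rank ∂_2 = (10 − 4) − 5 = 1, and the invariant factors of ∂_2 are all 1, so H_1 = Z.
  H_2: rank ker ∂_2 − rank ∂_3 = (5 − 5) − 0 = 0, and there is no ∂_3, so H_2 = 0.

(K is a triangulation of the Möbius band.)

H_0 = Z,  H_1 = Z,  H_2 = 0.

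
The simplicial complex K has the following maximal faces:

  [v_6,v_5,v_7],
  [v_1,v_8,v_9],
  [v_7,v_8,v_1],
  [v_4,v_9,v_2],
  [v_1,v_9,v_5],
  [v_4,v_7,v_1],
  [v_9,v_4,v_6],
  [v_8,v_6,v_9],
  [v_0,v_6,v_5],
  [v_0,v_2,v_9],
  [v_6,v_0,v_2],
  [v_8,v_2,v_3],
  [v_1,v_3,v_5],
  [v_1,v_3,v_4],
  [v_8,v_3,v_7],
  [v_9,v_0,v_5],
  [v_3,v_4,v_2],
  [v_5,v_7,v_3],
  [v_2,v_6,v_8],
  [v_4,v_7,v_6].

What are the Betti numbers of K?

Order the vertices as v_0 < v_1 < v_2 < v_3 < v_4 < v_5 < v_6 < v_7 < v_8 < v_9. Listing each simplex with vertices in this order, K has dimension 2 with simplices:

  0-simplices (10): [v_0], [v_1], [v_2], [v_3], [v_4], [v_5], [v_6], [v_7], [v_8], [v_9]
  1-simplices (30): (30 of them)
  2-simplices (20): (20 of them)

giving chain groups C_0 ≅ Z^10, C_1 ≅ Z^30, C_2 ≅ Z^20.

Boundary ∂_1: C_1 → C_0 sends each edge [p,q] (with p < q) to q − p.
As a 10×30 matrix over Z this has rank 9, with invariant factors (1,1,1,1,1,1,1,1,1).

Boundary ∂_2: C_2 → C_1 maps a triangle to the signed sum of its edges. For instance
  ∂[v_2,v_6,v_8] = [v_6,v_8] − [v_2,v_8] + [v_2,v_6],
  ∂[v_0,v_2,v_6] = [v_2,v_6] − [v_0,v_6] + [v_0,v_2].
As a 30×20 matrix over Z this has rank 20, with invariant factors (1,1,1,1,1,1,1,1,1,1,1,1,1,1,1,1,1,1,1,2).

Now H_k = ker ∂_k / im ∂_{k+1}, so:

  H_0: rank C_0 − rank ∂_1 = 10 − 9 = 1, and the invariant factors of ∂_1 are all 1, so H_0 = Z.
  H_1: rank ker ∂_1 − rank ∂_2 = (30 − 9) − 20 = 1, and ∂_2 has invariant factor 2 > 1, so H_1 = Z ⊕ Z/2.
  H_2: rank ker ∂_2 − rank ∂_3 = (20 − 20) − 0 = 0, and there is no ∂_3, so H_2 = 0.

Hence the Betti numbers are b_0 = 1, b_1 = 1, b_2 = 0.

b_0 = 1, b_1 = 1, b_2 = 0.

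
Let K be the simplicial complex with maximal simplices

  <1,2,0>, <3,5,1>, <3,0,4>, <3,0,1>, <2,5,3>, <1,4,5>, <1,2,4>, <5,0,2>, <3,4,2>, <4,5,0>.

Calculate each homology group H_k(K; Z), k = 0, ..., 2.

Fix the vertex order 0 < 1 < 2 < 3 < 4 < 5 and write every simplex with vertices in increasing order. Then dim K = 2 and the simplices of K are:

  0-simplices (6): [0], [1], [2], [3], [4], [5]
  1-simplices (15): [0,1], [0,2], [0,3], [0,4], [0,5], [1,2], [1,3], [1,4], [1,5], [2,3], [2,4], [2,5], [3,4], [3,5], [4,5]
  2-simplices (10): [0,1,2], [0,1,3], [0,2,5], [0,3,4], [0,4,5], [1,2,4], [1,3,5], [1,4,5], [2,3,4], [2,3,5]

so the chain groups are C_0 ≅ Z^6, C_1 ≅ Z^15, C_2 ≅ Z^10.

∂_1: C_1 → C_0 is given by ∂[p,q] = [q] − [p].
This gives a 6×15 integer matrix of rank 5; reducing to Smith normal form yields diagonal entries (1,1,1,1,1).

Boundary ∂_2: C_2 → C_1 sends each 2-simplex [p,q,r] to [q,r] − [p,r] + [p,q]. For instance
  ∂[0,1,3] = [1,3] − [0,3] + [0,1],
  ∂[1,4,5] = [4,5] − [1,5] + [1,4].
This gives a 15×10 integer matrix of rank 10; reducing to Smith normal form yields diagonal entries (1,1,1,1,1,1,1,1,1,2).

Computing H_k = (kernel of ∂_k) / (image of ∂_{k+1}):

  H_0: rank C_0 − rank ∂_1 = 6 − 5 = 1, and the invariant factors of ∂_1 are all 1, so H_0 = Z.
  H_1: rank ker ∂_1 − rank ∂_2 = (15 − 5) − 10 = 0, and ∂_2 has invariant factor 2 > 1, so H_1 = Z/2Z.
  H_2: rank ker ∂_2 − rank ∂_3 = (10 − 10) − 0 = 0, and there is no ∂_3, so H_2 = 0.

As a check, the Euler characteristic is 6 − 15 + 10 = 1, which agrees with 1 − 0 + 0 = 1.

H_0 = Z,  H_1 = Z/2Z,  H_2 = 0.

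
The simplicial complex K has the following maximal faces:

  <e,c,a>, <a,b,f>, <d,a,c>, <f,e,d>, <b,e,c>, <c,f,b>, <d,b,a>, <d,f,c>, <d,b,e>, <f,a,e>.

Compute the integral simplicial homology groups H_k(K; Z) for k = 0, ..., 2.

H_0 = Z,  H_1 = Z/2,  H_2 = 0.

K has 6 vertices, 15 edges, 10 triangles.
rank ∂_0 = 0, rank ∂_1 = 5 ⇒ b_0 = 6 − 0 − 5 = 1; all invariant factors of ∂_1 are 1 so no torsion. So H_0 ≅ Z.
rank ∂_1 = 5, rank ∂_2 = 10 ⇒ b_1 = 15 − 5 − 10 = 0; ∂_2 has invariant factor(s) [2] giving torsion. So H_1 ≅ Z/2.
rank ∂_2 = 10, rank ∂_3 = 0 ⇒ b_2 = 10 − 10 − 0 = 0. So H_2 ≅ 0.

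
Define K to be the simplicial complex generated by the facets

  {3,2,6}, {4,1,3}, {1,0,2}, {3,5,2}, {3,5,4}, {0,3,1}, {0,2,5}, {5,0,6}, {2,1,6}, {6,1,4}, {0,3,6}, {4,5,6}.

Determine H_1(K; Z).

Fix the vertex order 0 < 1 < 2 < 3 < 4 < 5 < 6 and write every simplex with vertices in increasing order. Then dim K = 2 and the simplices of K are:

  0-simplices (7): [0], [1], [2], [3], [4], [5], [6]
  1-simplices (18): [0,1], [0,2], [0,3], [0,5], [0,6], [1,2], [1,3], [1,4], [1,6], [2,3], [2,5], [2,6], [3,4], [3,5], [3,6], [4,5], [4,6], [5,6]
  2-simplices (12): [0,1,2], [0,1,3], [0,2,5], [0,3,6], [0,5,6], [1,2,6], [1,3,4], [1,4,6], [2,3,5], [2,3,6], [3,4,5], [4,5,6]

Hence C_0 ≅ Z^7, C_1 ≅ Z^18, C_2 ≅ Z^12.

The boundary map ∂_1: C_1 → C_0 maps an edge to its endpoints' difference, ∂[p,q] = q − p. For instance
  ∂[3,4] = [4] − [3].
The resulting 7×18 matrix has rank 6, and its Smith normal form has invariant factors (1,1,1,1,1,1).

∂_2: C_2 → C_1 sends each 2-simplex [p,q,r] to [q,r] − [p,r] + [p,q]. For instance
  ∂[0,1,2] = [1,2] − [0,2] + [0,1],
  ∂[2,3,6] = [3,6] − [2,6] + [2,3].
The resulting 18×12 matrix has rank 12, and its Smith normal form has invariant factors (1,1,1,1,1,1,1,1,1,1,1,2).

Now H_k = ker ∂_k / im ∂_{k+1}, so:

  H_1: rank ker ∂_1 − rank ∂_2 = (18 − 6) − 12 = 0, and ∂_2 has invariant factor 2 > 1, so H_1 = Z/2.

H_1 ≅ Z/2.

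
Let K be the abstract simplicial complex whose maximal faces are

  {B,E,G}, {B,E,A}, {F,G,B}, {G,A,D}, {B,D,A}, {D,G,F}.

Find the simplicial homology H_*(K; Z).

We work with the vertex ordering A < B < D < E < F < G. The simplices of K, each written with vertices in increasing order, are:

  0-simplices (6): A, B, D, E, F, G
  1-simplices (12): AB, AD, AE, AG, BD, BE, BF, BG, DF, DG, EG, FG
  2-simplices (6): ABD, ABE, ADG, BEG, BFG, DFG

giving chain groups C_0 ≅ Z^6, C_1 ≅ Z^12, C_2 ≅ Z^6.

The boundary map ∂_1: C_1 → C_0 sends each edge [p,q] (with p < q) to q − p. For instance
  ∂AB = B − A.
The 6×12 boundary matrix has rank 5 and Smith normal form diag(1,1,1,1,1).

∂_2: C_2 → C_1 maps a triangle to the signed sum of its edges. For instance
  ∂DFG = FG − DG + DF,
  ∂BEG = EG − BG + BE.
This gives a 12×6 integer matrix of rank 6; reducing to Smith normal form yields diagonal entries (1,1,1,1,1,1).

From H_k ≅ ker(∂_k) / im(∂_{k+1}) we obtain:

  H_0: rank C_0 − rank ∂_1 = 6 − 5 = 1, and the invariant factors of ∂_1 are all 1, so H_0 ≅ Z.
  H_1: rank ker ∂_1 − rank ∂_2 = (12 − 5) − 6 = 1, and the invariant factors of ∂_2 are all 1, so H_1 ≅ Z.
  H_2: rank ker ∂_2 − rank ∂_3 = (6 − 6) − 0 = 0, and there is no ∂_3, so H_2 ≅ 0.

(K is a triangulation of the cylinder S^1 x I.)

H_0 ≅ Z,  H_1 ≅ Z,  H_2 = 0.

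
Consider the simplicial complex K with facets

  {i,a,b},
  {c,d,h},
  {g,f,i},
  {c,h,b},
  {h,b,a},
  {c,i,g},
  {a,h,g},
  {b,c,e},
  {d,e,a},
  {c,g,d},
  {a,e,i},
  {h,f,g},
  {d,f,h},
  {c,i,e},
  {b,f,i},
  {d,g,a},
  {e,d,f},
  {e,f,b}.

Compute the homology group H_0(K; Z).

H_0 ≅ Z.

Take the total order a < b < c < d < e < f < g < h < i on the vertex set. Then K (dimension 2) consists of the simplices:

  0-simplices (9): a, b, c, d, e, f, g, h, i
  1-simplices (27): ab, ad, ae, ag, ah, ai, bc, be, bf, bh, bi, cd, ce, cg, ch, ci, de, df, dg, dh, ef, ei, fg, fh, fi, gh, gi
  2-simplices (18): abh, abi, ade, adg, aei, agh, bce, bch, bef, bfi, cdg, cdh, cei, cgi, def, dfh, fgh, fgi

so the chain groups are C_0 ≅ Z^9, C_1 ≅ Z^27, C_2 ≅ Z^18.

∂_1: C_1 → C_0 is given by ∂[p,q] = [q] − [p].
The 9×27 boundary matrix has rank 8 and Smith normal form diag(1,1,1,1,1,1,1,1).

Boundary ∂_2: C_2 → C_1 sends each 2-simplex [p,q,r] to [q,r] − [p,r] + [p,q]. For instance
  ∂agh = gh − ah + ag,
  ∂def = ef − df + de.
As a 27×18 matrix over Z this has rank 18, with invariant factors (1,1,1,1,1,1,1,1,1,1,1,1,1,1,1,1,1,2).

Computing H_k = (kernel of ∂_k) / (image of ∂_{k+1}):

  H_0: rank C_0 − rank ∂_1 = 9 − 8 = 1, and the invariant factors of ∂_1 are all 1, so H_0 = Z.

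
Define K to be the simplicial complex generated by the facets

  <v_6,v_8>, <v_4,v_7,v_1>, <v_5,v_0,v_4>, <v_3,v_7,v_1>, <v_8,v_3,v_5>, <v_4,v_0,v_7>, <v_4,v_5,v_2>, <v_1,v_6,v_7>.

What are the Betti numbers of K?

Order the vertices as v_0 < v_1 < v_2 < v_3 < v_4 < v_5 < v_6 < v_7 < v_8. Listing each simplex with vertices in this order, K has dimension 2 with simplices:

  0-simplices (9): [v_0], [v_1], [v_2], [v_3], [v_4], [v_5], [v_6], [v_7], [v_8]
  1-simplices (17): (17 of them)
  2-simplices (7): [v_0,v_4,v_5], [v_0,v_4,v_7], [v_1,v_3,v_7], [v_1,v_4,v_7], [v_1,v_6,v_7], [v_2,v_4,v_5], [v_3,v_5,v_8]

giving chain groups C_0 ≅ Z^9, C_1 ≅ Z^17, C_2 ≅ Z^7.

Boundary ∂_1: C_1 → C_0 sends each edge [p,q] (with p < q) to q − p.
The resulting 9×17 matrix has rank 8, and its Smith normal form has invariant factors (1,1,1,1,1,1,1,1).

The boundary map ∂_2: C_2 → C_1 maps a triangle to the signed sum of its edges. For instance
  ∂[v_1,v_3,v_7] = [v_3,v_7] − [v_1,v_7] + [v_1,v_3],
  ∂[v_0,v_4,v_7] = [v_4,v_7] − [v_0,v_7] + [v_0,v_4].
As a 17×7 matrix over Z this has rank 7, with invariant factors (1,1,1,1,1,1,1).

From H_k ≅ ker(∂_k) / im(∂_{k+1}) we obtain:

  H_0: rank C_0 − rank ∂_1 = 9 − 8 = 1, and the invariant factors of ∂_1 are all 1, so H_0 = Z.
  H_1: rank ker ∂_1 − rank ∂_2 = (17 − 8) − 7 = 2, and the invariant factors of ∂_2 are all 1, so H_1 = Z^2.
  H_2: rank ker ∂_2 − rank ∂_3 = (7 − 7) − 0 = 0, and there is no ∂_3, so H_2 = 0.

Hence the Betti numbers are b_0 = 1, b_1 = 2, b_2 = 0.

b_0 = 1, b_1 = 2, b_2 = 0.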